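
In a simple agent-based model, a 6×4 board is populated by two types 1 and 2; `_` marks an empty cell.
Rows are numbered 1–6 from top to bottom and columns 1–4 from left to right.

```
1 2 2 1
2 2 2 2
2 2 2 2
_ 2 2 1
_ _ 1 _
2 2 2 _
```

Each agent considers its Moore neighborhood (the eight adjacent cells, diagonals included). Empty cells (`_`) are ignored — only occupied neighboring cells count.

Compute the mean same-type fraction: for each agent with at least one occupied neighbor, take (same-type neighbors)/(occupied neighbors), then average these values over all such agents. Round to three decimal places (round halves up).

0.669

Row 1: (1,1)1 0/3 · (1,2)2 4/5 · (1,3)2 4/5 · (1,4)1 0/3
Row 2: (2,1)2 4/5 · (2,2)2 7/8 · (2,3)2 7/8 · (2,4)2 4/5
Row 3: (3,1)2 4/4 · (3,2)2 7/7 · (3,3)2 7/8 · (3,4)2 4/5
Row 4: (4,2)2 4/5 · (4,3)2 4/6 · (4,4)1 1/4
Row 5: (5,3)1 1/5
Row 6: (6,1)2 1/1 · (6,2)2 2/3 · (6,3)2 1/2
Sum over 19 agents: 0/3 + 4/5 + 4/5 + 0/3 + 4/5 + 7/8 + 7/8 + 4/5 + 4/4 + 7/7 + 7/8 + 4/5 + 4/5 + 4/6 + 1/4 + 1/5 + 1/1 + 2/3 + 1/2 = 305/24; mean = 305/24 ÷ 19 = 305/456 = 0.668859… → 0.669.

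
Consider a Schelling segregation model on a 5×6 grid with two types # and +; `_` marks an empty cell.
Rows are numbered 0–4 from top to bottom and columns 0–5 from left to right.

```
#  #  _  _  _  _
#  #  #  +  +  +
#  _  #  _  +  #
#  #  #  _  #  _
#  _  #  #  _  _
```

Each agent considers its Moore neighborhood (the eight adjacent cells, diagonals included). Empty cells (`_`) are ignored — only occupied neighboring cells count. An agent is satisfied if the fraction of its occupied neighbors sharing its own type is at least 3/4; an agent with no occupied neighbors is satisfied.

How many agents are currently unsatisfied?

5

Row 0: (0,0)# 3/3 ok · (0,1)# 4/4 ok
Row 1: (1,0)# 4/4 ok · (1,1)# 6/6 ok · (1,2)# 3/4 ok · (1,3)+ 2/4 unhappy · (1,4)+ 3/4 ok · (1,5)+ 2/3 unhappy
Row 2: (2,0)# 4/4 ok · (2,2)# 4/5 ok · (2,4)+ 3/5 unhappy · (2,5)# 1/4 unhappy
Row 3: (3,0)# 3/3 ok · (3,1)# 6/6 ok · (3,2)# 4/4 ok · (3,4)# 2/3 unhappy
Row 4: (4,0)# 2/2 ok · (4,2)# 3/3 ok · (4,3)# 3/3 ok
Unsatisfied: (1,3), (1,5), (2,4), (2,5), (3,4) — 5 in total.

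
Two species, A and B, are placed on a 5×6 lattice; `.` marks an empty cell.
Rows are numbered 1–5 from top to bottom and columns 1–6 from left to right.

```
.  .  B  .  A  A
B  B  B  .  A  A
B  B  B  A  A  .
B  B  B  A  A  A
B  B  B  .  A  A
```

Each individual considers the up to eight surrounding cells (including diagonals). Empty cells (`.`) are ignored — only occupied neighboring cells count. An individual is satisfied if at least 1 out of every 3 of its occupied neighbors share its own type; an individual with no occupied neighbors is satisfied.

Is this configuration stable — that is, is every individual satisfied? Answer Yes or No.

Yes

(1,3)B 2/2 satisfied
(1,5)A 3/3 satisfied
(1,6)A 3/3 satisfied
(2,1)B 3/3 satisfied
(2,2)B 6/6 satisfied
(2,3)B 4/5 satisfied
(2,5)A 5/5 satisfied
(2,6)A 4/4 satisfied
(3,1)B 5/5 satisfied
(3,2)B 8/8 satisfied
(3,3)B 5/7 satisfied
(3,4)A 4/7 satisfied
(3,5)A 6/6 satisfied
(4,1)B 5/5 satisfied
(4,2)B 8/8 satisfied
(4,3)B 5/7 satisfied
(4,4)A 4/7 satisfied
(4,5)A 6/6 satisfied
(4,6)A 4/4 satisfied
(5,1)B 3/3 satisfied
(5,2)B 5/5 satisfied
(5,3)B 3/4 satisfied
(5,5)A 4/4 satisfied
(5,6)A 3/3 satisfied
All meet the threshold, so the configuration is stable.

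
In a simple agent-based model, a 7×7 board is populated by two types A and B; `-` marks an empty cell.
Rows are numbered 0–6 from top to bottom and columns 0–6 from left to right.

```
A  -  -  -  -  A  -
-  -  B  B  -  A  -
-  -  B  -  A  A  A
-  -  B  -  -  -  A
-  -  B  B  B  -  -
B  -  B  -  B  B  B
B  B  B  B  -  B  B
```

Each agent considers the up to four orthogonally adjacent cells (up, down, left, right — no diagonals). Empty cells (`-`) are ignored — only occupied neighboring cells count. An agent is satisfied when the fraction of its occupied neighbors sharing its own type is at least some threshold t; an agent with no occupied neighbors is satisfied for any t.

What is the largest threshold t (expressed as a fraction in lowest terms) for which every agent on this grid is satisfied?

(0,0)A — no occupied neighbors
(0,5)A 1/1
(1,2)B 2/2
(1,3)B 1/1
(1,5)A 2/2
(2,2)B 2/2
(2,4)A 1/1
(2,5)A 3/3
(2,6)A 2/2
(3,2)B 2/2
(3,6)A 1/1
(4,2)B 3/3
(4,3)B 2/2
(4,4)B 2/2
(5,0)B 1/1
(5,2)B 2/2
(5,4)B 2/2
(5,5)B 3/3
(5,6)B 2/2
(6,0)B 2/2
(6,1)B 2/2
(6,2)B 3/3
(6,3)B 1/1
(6,5)B 2/2
(6,6)B 2/2
The smallest same-type fraction is 1/1 at (0,5), which reduces to 1/1. Any threshold above that leaves this agent unsatisfied.

1/1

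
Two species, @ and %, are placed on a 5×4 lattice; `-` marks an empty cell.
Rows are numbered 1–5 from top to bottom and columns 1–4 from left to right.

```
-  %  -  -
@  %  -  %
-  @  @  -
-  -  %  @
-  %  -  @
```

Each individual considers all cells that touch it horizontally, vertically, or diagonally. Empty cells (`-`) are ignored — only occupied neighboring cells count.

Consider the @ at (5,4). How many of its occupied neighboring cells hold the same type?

Occupied neighbors of (5,4): (4,3)=%, (4,4)=@.
Same type (@): 1 of 2.

1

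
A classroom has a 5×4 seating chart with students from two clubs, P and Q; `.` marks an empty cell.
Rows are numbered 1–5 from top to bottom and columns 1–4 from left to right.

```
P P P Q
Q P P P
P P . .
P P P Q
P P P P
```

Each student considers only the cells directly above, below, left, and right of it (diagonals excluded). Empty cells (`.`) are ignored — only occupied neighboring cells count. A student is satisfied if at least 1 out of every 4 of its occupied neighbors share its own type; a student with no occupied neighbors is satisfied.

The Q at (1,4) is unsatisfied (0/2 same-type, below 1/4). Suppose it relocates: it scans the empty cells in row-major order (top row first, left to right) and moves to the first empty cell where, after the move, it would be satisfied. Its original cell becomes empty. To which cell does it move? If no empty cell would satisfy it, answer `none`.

(3,4)

Vacating (1,4). Empty cells in order:
  (3,3): 0/3 same-type → still unsatisfied.
  (3,4): 1/2 same-type → satisfied — stop here.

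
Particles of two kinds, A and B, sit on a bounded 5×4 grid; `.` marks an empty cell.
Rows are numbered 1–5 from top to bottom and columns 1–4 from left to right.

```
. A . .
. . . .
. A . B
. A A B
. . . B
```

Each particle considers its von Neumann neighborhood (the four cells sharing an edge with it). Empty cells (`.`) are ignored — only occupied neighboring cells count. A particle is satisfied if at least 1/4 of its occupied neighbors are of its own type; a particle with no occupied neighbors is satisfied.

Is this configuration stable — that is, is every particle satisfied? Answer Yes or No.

(1,2)A 0/0 ok
(3,2)A 1/1 ok
(3,4)B 1/1 ok
(4,2)A 2/2 ok
(4,3)A 1/2 ok
(4,4)B 2/3 ok
(5,4)B 1/1 ok
All meet the threshold, so the configuration is stable.

Yes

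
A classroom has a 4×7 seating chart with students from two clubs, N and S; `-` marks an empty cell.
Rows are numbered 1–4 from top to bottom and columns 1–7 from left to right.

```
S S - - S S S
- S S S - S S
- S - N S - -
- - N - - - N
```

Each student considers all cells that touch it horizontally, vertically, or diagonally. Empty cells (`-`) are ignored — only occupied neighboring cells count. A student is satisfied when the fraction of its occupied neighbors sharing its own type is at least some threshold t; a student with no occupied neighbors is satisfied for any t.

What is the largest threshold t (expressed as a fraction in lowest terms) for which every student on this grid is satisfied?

Row 1: (1,1)S 2/2 · (1,2)S 3/3 · (1,5)S 3/3 · (1,6)S 4/4 · (1,7)S 3/3
Row 2: (2,2)S 4/4 · (2,3)S 4/5 · (2,4)S 3/4 · (2,6)S 5/5 · (2,7)S 3/3
Row 3: (3,2)S 2/3 · (3,4)N 1/4 · (3,5)S 2/3
Row 4: (4,3)N 1/2 · (4,7)N — no occupied neighbors
The smallest same-type fraction is 1/4 at (3,4), which reduces to 1/4. Any threshold above that leaves this student unsatisfied.

1/4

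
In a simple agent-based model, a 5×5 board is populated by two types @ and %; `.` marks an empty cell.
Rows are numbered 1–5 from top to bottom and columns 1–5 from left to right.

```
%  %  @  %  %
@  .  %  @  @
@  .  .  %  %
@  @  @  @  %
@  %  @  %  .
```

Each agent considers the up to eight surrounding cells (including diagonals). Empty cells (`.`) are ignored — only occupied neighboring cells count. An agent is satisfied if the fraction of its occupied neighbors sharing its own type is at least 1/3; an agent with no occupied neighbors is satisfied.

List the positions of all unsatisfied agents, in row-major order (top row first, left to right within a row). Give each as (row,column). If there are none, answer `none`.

(1,3), (2,4), (2,5), (5,2), (5,4)

Row 1: (1,1)% 1/2 satisfied · (1,2)% 2/4 satisfied · (1,3)@ 1/4 not · (1,4)% 2/5 satisfied · (1,5)% 1/3 satisfied
Row 2: (2,1)@ 1/3 satisfied · (2,3)% 3/5 satisfied · (2,4)@ 2/7 not · (2,5)@ 1/5 not
Row 3: (3,1)@ 3/3 satisfied · (3,4)% 3/7 satisfied · (3,5)% 2/5 satisfied
Row 4: (4,1)@ 3/4 satisfied · (4,2)@ 5/6 satisfied · (4,3)@ 3/6 satisfied · (4,4)@ 2/6 satisfied · (4,5)% 3/4 satisfied
Row 5: (5,1)@ 2/3 satisfied · (5,2)% 0/5 not · (5,3)@ 3/5 satisfied · (5,4)% 1/4 not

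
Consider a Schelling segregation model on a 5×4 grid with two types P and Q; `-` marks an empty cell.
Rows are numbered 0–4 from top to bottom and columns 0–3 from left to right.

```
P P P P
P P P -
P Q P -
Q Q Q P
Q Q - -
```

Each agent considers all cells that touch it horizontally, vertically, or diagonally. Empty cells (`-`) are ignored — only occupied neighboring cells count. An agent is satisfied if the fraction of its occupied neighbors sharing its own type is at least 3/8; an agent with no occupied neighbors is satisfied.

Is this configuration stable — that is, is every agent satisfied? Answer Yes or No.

Row 0: (0,0)P 3/3 ok · (0,1)P 5/5 ok · (0,2)P 4/4 ok · (0,3)P 2/2 ok
Row 1: (1,0)P 4/5 ok · (1,1)P 7/8 ok · (1,2)P 5/6 ok
Row 2: (2,0)P 2/5 ok · (2,1)Q 3/8 ok · (2,2)P 3/6 ok
Row 3: (3,0)Q 4/5 ok · (3,1)Q 5/7 ok · (3,2)Q 3/5 ok · (3,3)P 1/2 ok
Row 4: (4,0)Q 3/3 ok · (4,1)Q 4/4 ok
All meet the threshold, so the configuration is stable.

Yes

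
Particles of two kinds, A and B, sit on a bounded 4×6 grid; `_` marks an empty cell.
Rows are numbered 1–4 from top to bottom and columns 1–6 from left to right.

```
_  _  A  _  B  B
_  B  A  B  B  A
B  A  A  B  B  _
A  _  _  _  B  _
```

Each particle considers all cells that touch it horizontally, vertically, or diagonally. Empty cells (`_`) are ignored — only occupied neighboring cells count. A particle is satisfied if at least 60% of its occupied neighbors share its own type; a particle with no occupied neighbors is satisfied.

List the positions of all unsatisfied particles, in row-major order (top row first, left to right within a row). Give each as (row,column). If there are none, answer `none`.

(1,3), (2,2), (2,3), (2,4), (2,6), (3,1), (3,3), (4,1)

Row 1: (1,3)A 1/3 ✗ · (1,5)B 3/4 ✓ · (1,6)B 2/3 ✓
Row 2: (2,2)B 1/5 ✗ · (2,3)A 3/6 ✗ · (2,4)B 4/7 ✗ · (2,5)B 5/6 ✓ · (2,6)A 0/4 ✗
Row 3: (3,1)B 1/3 ✗ · (3,2)A 3/5 ✓ · (3,3)A 2/5 ✗ · (3,4)B 4/6 ✓ · (3,5)B 4/5 ✓
Row 4: (4,1)A 1/2 ✗ · (4,5)B 2/2 ✓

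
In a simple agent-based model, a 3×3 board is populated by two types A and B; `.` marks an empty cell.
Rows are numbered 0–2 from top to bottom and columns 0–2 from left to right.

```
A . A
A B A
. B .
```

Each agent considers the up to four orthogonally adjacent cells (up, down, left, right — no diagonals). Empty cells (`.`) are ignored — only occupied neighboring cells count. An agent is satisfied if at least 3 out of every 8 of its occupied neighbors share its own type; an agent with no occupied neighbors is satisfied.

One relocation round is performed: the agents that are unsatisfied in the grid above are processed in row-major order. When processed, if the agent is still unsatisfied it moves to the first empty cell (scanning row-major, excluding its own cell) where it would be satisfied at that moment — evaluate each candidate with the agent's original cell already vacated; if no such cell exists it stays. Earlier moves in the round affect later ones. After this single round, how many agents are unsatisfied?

Initially unsatisfied (in order): (1,1).
  (1,1) → (2,0).
Resulting grid:
A . A
A . A
B B .
All satisfied now.

0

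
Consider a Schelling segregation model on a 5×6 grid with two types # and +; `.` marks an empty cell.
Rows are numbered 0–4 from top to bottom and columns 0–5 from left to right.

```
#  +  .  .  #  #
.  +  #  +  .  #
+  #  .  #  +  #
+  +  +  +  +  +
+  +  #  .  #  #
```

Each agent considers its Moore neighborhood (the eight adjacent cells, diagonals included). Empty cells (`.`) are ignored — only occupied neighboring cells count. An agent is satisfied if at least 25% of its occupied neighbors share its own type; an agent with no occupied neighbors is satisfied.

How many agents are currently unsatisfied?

4

(0,0)# 0/2 not
(0,1)+ 1/3 satisfied
(0,4)# 2/3 satisfied
(0,5)# 2/2 satisfied
(1,1)+ 2/5 satisfied
(1,2)# 2/5 satisfied
(1,3)+ 1/4 satisfied
(1,5)# 3/4 satisfied
(2,0)+ 3/4 satisfied
(2,1)# 1/6 not
(2,3)# 1/6 not
(2,4)+ 4/7 satisfied
(2,5)# 1/4 satisfied
(3,0)+ 4/5 satisfied
(3,1)+ 5/7 satisfied
(3,2)+ 3/6 satisfied
(3,3)+ 3/6 satisfied
(3,4)+ 3/7 satisfied
(3,5)+ 2/5 satisfied
(4,0)+ 3/3 satisfied
(4,1)+ 4/5 satisfied
(4,2)# 0/4 not
(4,4)# 1/4 satisfied
(4,5)# 1/3 satisfied
Unsatisfied: (0,0), (2,1), (2,3), (4,2) — 4 in total.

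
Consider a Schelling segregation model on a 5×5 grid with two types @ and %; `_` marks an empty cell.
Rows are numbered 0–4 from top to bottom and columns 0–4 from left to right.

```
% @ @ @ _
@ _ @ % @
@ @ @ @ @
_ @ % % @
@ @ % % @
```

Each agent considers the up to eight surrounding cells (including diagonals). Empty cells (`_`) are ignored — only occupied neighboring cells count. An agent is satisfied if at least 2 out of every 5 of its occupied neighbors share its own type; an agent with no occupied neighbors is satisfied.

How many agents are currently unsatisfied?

5

Row 0: (0,0)% 0/2 not · (0,1)@ 3/4 satisfied · (0,2)@ 3/4 satisfied · (0,3)@ 3/4 satisfied
Row 1: (1,0)@ 3/4 satisfied · (1,2)@ 6/7 satisfied · (1,3)% 0/7 not · (1,4)@ 3/4 satisfied
Row 2: (2,0)@ 3/3 satisfied · (2,1)@ 5/6 satisfied · (2,2)@ 4/7 satisfied · (2,3)@ 5/8 satisfied · (2,4)@ 3/5 satisfied
Row 3: (3,1)@ 5/7 satisfied · (3,2)% 3/8 not · (3,3)% 3/8 not · (3,4)@ 3/5 satisfied
Row 4: (4,0)@ 2/2 satisfied · (4,1)@ 2/4 satisfied · (4,2)% 3/5 satisfied · (4,3)% 3/5 satisfied · (4,4)@ 1/3 not
Unsatisfied: (0,0), (1,3), (3,2), (3,3), (4,4) — 5 in total.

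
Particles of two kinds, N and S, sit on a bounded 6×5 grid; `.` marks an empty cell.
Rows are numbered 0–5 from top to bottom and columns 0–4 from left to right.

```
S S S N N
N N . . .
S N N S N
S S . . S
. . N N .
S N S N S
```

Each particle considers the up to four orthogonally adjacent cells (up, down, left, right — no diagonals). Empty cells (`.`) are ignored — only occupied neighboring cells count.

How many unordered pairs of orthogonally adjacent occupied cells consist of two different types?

Scan each occupied cell's neighbors to the right and below so each pair is counted once.
Row 0: S(0,0)–S(0,1)= S(0,0)–N(1,0)≠ S(0,1)–S(0,2)= S(0,1)–N(1,1)≠ S(0,2)–N(0,3)≠ N(0,3)–N(0,4)=  → 3/6 unlike.
Row 1: N(1,0)–N(1,1)= N(1,0)–S(2,0)≠ N(1,1)–N(2,1)=  → 1/3 unlike.
Row 2: S(2,0)–N(2,1)≠ S(2,0)–S(3,0)= N(2,1)–N(2,2)= N(2,1)–S(3,1)≠ N(2,2)–S(2,3)≠ S(2,3)–N(2,4)≠ N(2,4)–S(3,4)≠  → 5/7 unlike.
Row 3: S(3,0)–S(3,1)=  → 0/1 unlike.
Row 4: N(4,2)–N(4,3)= N(4,2)–S(5,2)≠ N(4,3)–N(5,3)=  → 1/3 unlike.
Row 5: S(5,0)–N(5,1)≠ N(5,1)–S(5,2)≠ S(5,2)–N(5,3)≠ N(5,3)–S(5,4)≠  → 4/4 unlike.
Total adjacent occupied pairs: 24; unlike-type pairs: 14.

14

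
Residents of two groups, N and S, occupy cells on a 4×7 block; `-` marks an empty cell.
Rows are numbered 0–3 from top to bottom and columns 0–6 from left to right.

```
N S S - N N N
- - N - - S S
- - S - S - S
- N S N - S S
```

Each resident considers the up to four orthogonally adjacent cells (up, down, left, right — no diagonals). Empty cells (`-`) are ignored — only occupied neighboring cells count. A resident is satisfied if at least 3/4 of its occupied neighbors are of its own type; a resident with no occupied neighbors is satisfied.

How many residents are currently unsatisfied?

Row 0: (0,0)N 0/1 not · (0,1)S 1/2 not · (0,2)S 1/2 not · (0,4)N 1/1 satisfied · (0,5)N 2/3 not · (0,6)N 1/2 not
Row 1: (1,2)N 0/2 not · (1,5)S 1/2 not · (1,6)S 2/3 not
Row 2: (2,2)S 1/2 not · (2,4)S 0/0 satisfied · (2,6)S 2/2 satisfied
Row 3: (3,1)N 0/1 not · (3,2)S 1/3 not · (3,3)N 0/1 not · (3,5)S 1/1 satisfied · (3,6)S 2/2 satisfied
Unsatisfied: (0,0), (0,1), (0,2), (0,5), (0,6), (1,2), (1,5), (1,6), (2,2), (3,1), (3,2), (3,3) — 12 in total.

12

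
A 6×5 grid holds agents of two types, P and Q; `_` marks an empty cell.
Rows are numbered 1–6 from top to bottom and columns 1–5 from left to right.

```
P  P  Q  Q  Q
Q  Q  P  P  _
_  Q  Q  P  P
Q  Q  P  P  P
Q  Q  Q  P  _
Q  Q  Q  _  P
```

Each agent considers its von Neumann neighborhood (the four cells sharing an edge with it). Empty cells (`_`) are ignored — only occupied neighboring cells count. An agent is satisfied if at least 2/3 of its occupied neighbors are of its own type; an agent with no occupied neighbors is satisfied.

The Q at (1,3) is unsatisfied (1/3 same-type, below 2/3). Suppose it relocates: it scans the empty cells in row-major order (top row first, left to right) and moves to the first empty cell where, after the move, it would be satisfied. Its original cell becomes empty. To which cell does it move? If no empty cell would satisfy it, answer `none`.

(3,1)

Vacating (1,3). Empty cells in order:
  (2,5): 1/3 same-type → still unsatisfied.
  (3,1): 3/3 same-type → satisfied — stop here.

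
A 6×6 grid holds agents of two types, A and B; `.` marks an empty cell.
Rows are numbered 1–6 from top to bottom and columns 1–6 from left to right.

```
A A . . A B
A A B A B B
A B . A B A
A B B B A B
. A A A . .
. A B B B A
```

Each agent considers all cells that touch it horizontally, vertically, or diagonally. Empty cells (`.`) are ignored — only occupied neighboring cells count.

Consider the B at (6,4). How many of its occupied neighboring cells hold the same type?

Occupied neighbors of (6,4): (5,3)=A, (5,4)=A, (6,3)=B, (6,5)=B.
Same type (B): 2 of 4.

2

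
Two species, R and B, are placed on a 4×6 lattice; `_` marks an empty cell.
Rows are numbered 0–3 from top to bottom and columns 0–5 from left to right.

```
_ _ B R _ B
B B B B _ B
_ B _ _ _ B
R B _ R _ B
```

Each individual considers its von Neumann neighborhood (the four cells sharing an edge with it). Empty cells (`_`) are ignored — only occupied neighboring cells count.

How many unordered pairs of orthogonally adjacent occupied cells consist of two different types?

3

Scan each occupied cell's neighbors to the right and below so each pair is counted once.
From row 0: 2 unlike of 4 pairs (running 2/4).
From row 1: 0 unlike of 5 pairs (running 2/9).
From row 2: 0 unlike of 2 pairs (running 2/11).
From row 3: 1 unlike of 1 pairs (running 3/12).
Total adjacent occupied pairs: 12; unlike-type pairs: 3.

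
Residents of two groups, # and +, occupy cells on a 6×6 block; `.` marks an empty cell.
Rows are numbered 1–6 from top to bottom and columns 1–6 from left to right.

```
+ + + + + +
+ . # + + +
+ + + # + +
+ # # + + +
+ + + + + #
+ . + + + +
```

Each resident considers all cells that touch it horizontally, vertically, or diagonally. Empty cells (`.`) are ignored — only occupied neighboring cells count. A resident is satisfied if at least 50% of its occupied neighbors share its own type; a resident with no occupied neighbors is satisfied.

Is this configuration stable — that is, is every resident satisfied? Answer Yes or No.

No

(1,1)+ 2/2 satisfied
(1,2)+ 3/4 satisfied
(1,3)+ 3/4 satisfied
(1,4)+ 4/5 satisfied
(1,5)+ 5/5 satisfied
(1,6)+ 3/3 satisfied
(2,1)+ 4/4 satisfied
(2,3)# 1/7 not
(2,4)+ 6/8 satisfied
(2,5)+ 7/8 satisfied
(2,6)+ 5/5 satisfied
(3,1)+ 3/4 satisfied
(3,2)+ 4/7 satisfied
(3,3)+ 3/7 not
(3,4)# 2/8 not
(3,5)+ 7/8 satisfied
(3,6)+ 5/5 satisfied
(4,1)+ 4/5 satisfied
(4,2)# 1/8 not
(4,3)# 2/8 not
(4,4)+ 6/8 satisfied
(4,5)+ 6/8 satisfied
(4,6)+ 4/5 satisfied
(5,1)+ 3/4 satisfied
(5,2)+ 5/7 satisfied
(5,3)+ 5/7 satisfied
(5,4)+ 7/8 satisfied
(5,5)+ 7/8 satisfied
(5,6)# 0/5 not
(6,1)+ 2/2 satisfied
(6,3)+ 4/4 satisfied
(6,4)+ 5/5 satisfied
(6,5)+ 4/5 satisfied
(6,6)+ 2/3 satisfied
For instance (2,3) has only 1/7 same-type neighbors, below 1/2.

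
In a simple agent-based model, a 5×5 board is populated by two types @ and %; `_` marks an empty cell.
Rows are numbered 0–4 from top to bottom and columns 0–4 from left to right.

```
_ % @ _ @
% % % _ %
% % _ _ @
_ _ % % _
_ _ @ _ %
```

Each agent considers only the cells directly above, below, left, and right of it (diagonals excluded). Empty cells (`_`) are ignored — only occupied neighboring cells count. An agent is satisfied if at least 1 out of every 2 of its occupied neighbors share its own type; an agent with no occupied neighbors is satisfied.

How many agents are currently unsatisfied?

5

Row 0: (0,1)% 1/2 ✓ · (0,2)@ 0/2 ✗ · (0,4)@ 0/1 ✗
Row 1: (1,0)% 2/2 ✓ · (1,1)% 4/4 ✓ · (1,2)% 1/2 ✓ · (1,4)% 0/2 ✗
Row 2: (2,0)% 2/2 ✓ · (2,1)% 2/2 ✓ · (2,4)@ 0/1 ✗
Row 3: (3,2)% 1/2 ✓ · (3,3)% 1/1 ✓
Row 4: (4,2)@ 0/1 ✗ · (4,4)% 0/0 ✓
Unsatisfied: (0,2), (0,4), (1,4), (2,4), (4,2) — 5 in total.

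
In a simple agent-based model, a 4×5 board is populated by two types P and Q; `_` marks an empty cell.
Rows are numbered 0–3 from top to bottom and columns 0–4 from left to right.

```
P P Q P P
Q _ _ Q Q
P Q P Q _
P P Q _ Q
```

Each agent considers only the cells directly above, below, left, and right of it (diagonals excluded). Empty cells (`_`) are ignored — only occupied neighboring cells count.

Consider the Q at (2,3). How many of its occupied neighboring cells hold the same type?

1

Occupied neighbors of (2,3): (1,3)=Q, (2,2)=P.
Same type (Q): 1 of 2.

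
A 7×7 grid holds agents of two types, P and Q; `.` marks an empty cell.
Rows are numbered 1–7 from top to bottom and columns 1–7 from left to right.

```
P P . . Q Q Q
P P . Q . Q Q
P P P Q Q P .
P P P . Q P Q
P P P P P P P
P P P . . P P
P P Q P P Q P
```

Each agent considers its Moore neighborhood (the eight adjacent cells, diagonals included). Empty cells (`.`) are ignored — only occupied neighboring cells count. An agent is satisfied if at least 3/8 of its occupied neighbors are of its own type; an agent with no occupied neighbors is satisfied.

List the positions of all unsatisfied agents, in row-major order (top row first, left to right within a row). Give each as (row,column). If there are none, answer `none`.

(1,1)P 3/3 satisfied
(1,2)P 3/3 satisfied
(1,5)Q 3/3 satisfied
(1,6)Q 4/4 satisfied
(1,7)Q 3/3 satisfied
(2,1)P 5/5 satisfied
(2,2)P 6/6 satisfied
(2,4)Q 3/4 satisfied
(2,6)Q 5/6 satisfied
(2,7)Q 3/4 satisfied
(3,1)P 5/5 satisfied
(3,2)P 7/7 satisfied
(3,3)P 4/6 satisfied
(3,4)Q 3/5 satisfied
(3,5)Q 4/6 satisfied
(3,6)P 1/6 not
(4,1)P 5/5 satisfied
(4,2)P 8/8 satisfied
(4,3)P 6/7 satisfied
(4,5)Q 2/7 not
(4,6)P 4/7 satisfied
(4,7)Q 0/4 not
(5,1)P 5/5 satisfied
(5,2)P 8/8 satisfied
(5,3)P 6/6 satisfied
(5,4)P 4/5 satisfied
(5,5)P 4/5 satisfied
(5,6)P 5/7 satisfied
(5,7)P 4/5 satisfied
(6,1)P 5/5 satisfied
(6,2)P 7/8 satisfied
(6,3)P 6/7 satisfied
(6,6)P 6/7 satisfied
(6,7)P 4/5 satisfied
(7,1)P 3/3 satisfied
(7,2)P 4/5 satisfied
(7,3)Q 0/4 not
(7,4)P 2/3 satisfied
(7,5)P 2/3 satisfied
(7,6)Q 0/4 not
(7,7)P 2/3 satisfied

(3,6), (4,5), (4,7), (7,3), (7,6)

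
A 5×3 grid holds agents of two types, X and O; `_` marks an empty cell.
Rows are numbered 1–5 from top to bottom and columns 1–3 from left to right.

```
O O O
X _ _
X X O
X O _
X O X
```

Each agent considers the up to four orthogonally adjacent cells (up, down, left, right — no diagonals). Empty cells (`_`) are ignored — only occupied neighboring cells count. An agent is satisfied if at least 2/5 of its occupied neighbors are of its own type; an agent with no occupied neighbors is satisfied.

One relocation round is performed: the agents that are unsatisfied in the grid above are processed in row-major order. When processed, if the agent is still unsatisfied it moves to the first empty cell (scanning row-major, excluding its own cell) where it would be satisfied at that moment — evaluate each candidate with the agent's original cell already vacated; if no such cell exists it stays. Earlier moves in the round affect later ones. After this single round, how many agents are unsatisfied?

Initially unsatisfied (in order): (3,2), (3,3), (4,2), (5,2), (5,3).
  (3,2) → (2,2).
  (3,3): now satisfied by earlier moves; stays.
  (4,2): now satisfied by earlier moves; stays.
  (5,2) → (2,3).
  (5,3): now satisfied by earlier moves; stays.
Resulting grid:
O O O
X X O
X _ O
X O _
X _ X
Unsatisfied now: (2,2), (4,2).

2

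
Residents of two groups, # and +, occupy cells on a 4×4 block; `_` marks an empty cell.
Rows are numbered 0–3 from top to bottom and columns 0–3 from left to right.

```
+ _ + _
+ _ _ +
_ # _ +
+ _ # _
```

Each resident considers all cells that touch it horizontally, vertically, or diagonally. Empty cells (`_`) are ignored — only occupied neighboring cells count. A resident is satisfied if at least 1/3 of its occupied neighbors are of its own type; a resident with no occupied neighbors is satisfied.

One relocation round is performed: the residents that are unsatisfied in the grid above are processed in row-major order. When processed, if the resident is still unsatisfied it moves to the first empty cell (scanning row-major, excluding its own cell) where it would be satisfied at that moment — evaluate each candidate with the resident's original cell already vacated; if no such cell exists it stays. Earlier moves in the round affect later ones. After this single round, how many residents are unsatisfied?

Initially unsatisfied (in order): (3,0).
  (3,0) → (0,1).
Resulting grid:
+ + + _
+ _ _ +
_ # _ +
_ _ # _
All satisfied now.

0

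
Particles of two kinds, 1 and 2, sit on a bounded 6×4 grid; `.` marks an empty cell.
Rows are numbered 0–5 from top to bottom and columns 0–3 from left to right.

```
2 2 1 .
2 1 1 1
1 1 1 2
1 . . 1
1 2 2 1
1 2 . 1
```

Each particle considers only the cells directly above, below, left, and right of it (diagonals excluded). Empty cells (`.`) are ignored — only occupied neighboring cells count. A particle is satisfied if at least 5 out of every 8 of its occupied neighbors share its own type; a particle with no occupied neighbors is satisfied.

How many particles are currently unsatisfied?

Row 0: (0,0)2 2/2 ✓ · (0,1)2 1/3 ✗ · (0,2)1 1/2 ✗
Row 1: (1,0)2 1/3 ✗ · (1,1)1 2/4 ✗ · (1,2)1 4/4 ✓ · (1,3)1 1/2 ✗
Row 2: (2,0)1 2/3 ✓ · (2,1)1 3/3 ✓ · (2,2)1 2/3 ✓ · (2,3)2 0/3 ✗
Row 3: (3,0)1 2/2 ✓ · (3,3)1 1/2 ✗
Row 4: (4,0)1 2/3 ✓ · (4,1)2 2/3 ✓ · (4,2)2 1/2 ✗ · (4,3)1 2/3 ✓
Row 5: (5,0)1 1/2 ✗ · (5,1)2 1/2 ✗ · (5,3)1 1/1 ✓
Unsatisfied: (0,1), (0,2), (1,0), (1,1), (1,3), (2,3), (3,3), (4,2), (5,0), (5,1) — 10 in total.

10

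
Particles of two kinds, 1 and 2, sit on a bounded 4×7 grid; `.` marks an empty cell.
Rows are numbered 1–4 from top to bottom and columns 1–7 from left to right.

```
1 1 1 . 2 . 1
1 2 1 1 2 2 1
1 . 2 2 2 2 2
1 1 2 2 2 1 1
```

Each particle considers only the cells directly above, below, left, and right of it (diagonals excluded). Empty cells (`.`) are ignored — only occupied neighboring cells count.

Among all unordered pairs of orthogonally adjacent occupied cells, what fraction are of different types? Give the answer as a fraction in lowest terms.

12/35

Scan each occupied cell's neighbors to the right and below so each pair is counted once.
Row 1: 1(1,1)–1(1,2)= 1(1,1)–1(2,1)= 1(1,2)–1(1,3)= 1(1,2)–2(2,2)≠ 1(1,3)–1(2,3)= 2(1,5)–2(2,5)= 1(1,7)–1(2,7)=  → 1/7 unlike.
Row 2: 1(2,1)–2(2,2)≠ 1(2,1)–1(3,1)= 2(2,2)–1(2,3)≠ 1(2,3)–1(2,4)= 1(2,3)–2(3,3)≠ 1(2,4)–2(2,5)≠ 1(2,4)–2(3,4)≠ 2(2,5)–2(2,6)= 2(2,5)–2(3,5)= 2(2,6)–1(2,7)≠ 2(2,6)–2(3,6)= 1(2,7)–2(3,7)≠  → 7/12 unlike.
Row 3: 1(3,1)–1(4,1)= 2(3,3)–2(3,4)= 2(3,3)–2(4,3)= 2(3,4)–2(3,5)= 2(3,4)–2(4,4)= 2(3,5)–2(3,6)= 2(3,5)–2(4,5)= 2(3,6)–2(3,7)= 2(3,6)–1(4,6)≠ 2(3,7)–1(4,7)≠  → 2/10 unlike.
Row 4: 1(4,1)–1(4,2)= 1(4,2)–2(4,3)≠ 2(4,3)–2(4,4)= 2(4,4)–2(4,5)= 2(4,5)–1(4,6)≠ 1(4,6)–1(4,7)=  → 2/6 unlike.
Total adjacent occupied pairs: 35; unlike-type pairs: 12.
12/35 is already in lowest terms.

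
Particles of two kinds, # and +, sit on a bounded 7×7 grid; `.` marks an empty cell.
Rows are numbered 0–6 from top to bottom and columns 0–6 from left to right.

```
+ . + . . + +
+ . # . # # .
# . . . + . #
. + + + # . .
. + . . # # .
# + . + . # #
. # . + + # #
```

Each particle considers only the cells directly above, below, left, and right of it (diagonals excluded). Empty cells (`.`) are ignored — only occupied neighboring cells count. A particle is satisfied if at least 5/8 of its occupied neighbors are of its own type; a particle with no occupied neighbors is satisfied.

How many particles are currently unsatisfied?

14

(0,0)+ 1/1 ok
(0,2)+ 0/1 unhappy
(0,5)+ 1/2 unhappy
(0,6)+ 1/1 ok
(1,0)+ 1/2 unhappy
(1,2)# 0/1 unhappy
(1,4)# 1/2 unhappy
(1,5)# 1/2 unhappy
(2,0)# 0/1 unhappy
(2,4)+ 0/2 unhappy
(2,6)# 0/0 ok
(3,1)+ 2/2 ok
(3,2)+ 2/2 ok
(3,3)+ 1/2 unhappy
(3,4)# 1/3 unhappy
(4,1)+ 2/2 ok
(4,4)# 2/2 ok
(4,5)# 2/2 ok
(5,0)# 0/1 unhappy
(5,1)+ 1/3 unhappy
(5,3)+ 1/1 ok
(5,5)# 3/3 ok
(5,6)# 2/2 ok
(6,1)# 0/1 unhappy
(6,3)+ 2/2 ok
(6,4)+ 1/2 unhappy
(6,5)# 2/3 ok
(6,6)# 2/2 ok
Unsatisfied: (0,2), (0,5), (1,0), (1,2), (1,4), (1,5), (2,0), (2,4), (3,3), (3,4), (5,0), (5,1), (6,1), (6,4) — 14 in total.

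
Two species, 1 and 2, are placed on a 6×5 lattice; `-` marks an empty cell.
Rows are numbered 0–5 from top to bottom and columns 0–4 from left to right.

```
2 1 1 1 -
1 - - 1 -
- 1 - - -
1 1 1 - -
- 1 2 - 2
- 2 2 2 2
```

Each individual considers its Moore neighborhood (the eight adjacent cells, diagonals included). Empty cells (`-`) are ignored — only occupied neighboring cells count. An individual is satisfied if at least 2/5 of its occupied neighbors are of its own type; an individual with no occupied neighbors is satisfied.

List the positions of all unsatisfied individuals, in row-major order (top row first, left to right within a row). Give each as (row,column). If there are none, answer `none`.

(0,0)

(0,0)2 0/2 ✗
(0,1)1 2/3 ✓
(0,2)1 3/3 ✓
(0,3)1 2/2 ✓
(1,0)1 2/3 ✓
(1,3)1 2/2 ✓
(2,1)1 4/4 ✓
(3,0)1 3/3 ✓
(3,1)1 4/5 ✓
(3,2)1 3/4 ✓
(4,1)1 3/6 ✓
(4,2)2 3/6 ✓
(4,4)2 2/2 ✓
(5,1)2 2/3 ✓
(5,2)2 3/4 ✓
(5,3)2 4/4 ✓
(5,4)2 2/2 ✓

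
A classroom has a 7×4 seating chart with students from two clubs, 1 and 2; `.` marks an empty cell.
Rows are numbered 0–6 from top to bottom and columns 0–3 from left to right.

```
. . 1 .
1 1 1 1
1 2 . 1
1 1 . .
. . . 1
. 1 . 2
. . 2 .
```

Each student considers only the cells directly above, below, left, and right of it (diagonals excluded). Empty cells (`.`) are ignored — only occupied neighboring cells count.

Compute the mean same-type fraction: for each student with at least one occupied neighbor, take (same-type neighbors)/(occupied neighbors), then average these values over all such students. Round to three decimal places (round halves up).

Row 0: (0,2)1 1/1
Row 1: (1,0)1 2/2 · (1,1)1 2/3 · (1,2)1 3/3 · (1,3)1 2/2
Row 2: (2,0)1 2/3 · (2,1)2 0/3 · (2,3)1 1/1
Row 3: (3,0)1 2/2 · (3,1)1 1/2
Row 4: (4,3)1 0/1
Row 5: (5,1)1 — no occupied neighbors · (5,3)2 0/1
Row 6: (6,2)2 — no occupied neighbors
Sum over 12 students: 1/1 + 2/2 + 2/3 + 3/3 + 2/2 + 2/3 + 0/3 + 1/1 + 2/2 + 1/2 + 0/1 + 0/1 = 47/6; mean = 47/6 ÷ 12 = 47/72 = 0.652777… → 0.653.

0.653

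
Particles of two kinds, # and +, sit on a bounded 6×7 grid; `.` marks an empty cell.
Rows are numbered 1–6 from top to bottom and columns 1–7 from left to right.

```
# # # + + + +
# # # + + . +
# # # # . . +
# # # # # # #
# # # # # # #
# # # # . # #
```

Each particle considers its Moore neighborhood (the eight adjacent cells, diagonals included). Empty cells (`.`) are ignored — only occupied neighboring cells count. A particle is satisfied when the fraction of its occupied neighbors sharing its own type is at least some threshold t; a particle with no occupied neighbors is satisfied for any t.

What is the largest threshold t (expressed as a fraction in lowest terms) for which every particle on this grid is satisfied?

Row 1: (1,1)# 3/3 · (1,2)# 5/5 · (1,3)# 3/5 · (1,4)+ 3/5 · (1,5)+ 4/4 · (1,6)+ 4/4 · (1,7)+ 2/2
Row 2: (2,1)# 5/5 · (2,2)# 8/8 · (2,3)# 6/8 · (2,4)+ 3/7 · (2,5)+ 4/5 · (2,7)+ 3/3
Row 3: (3,1)# 5/5 · (3,2)# 8/8 · (3,3)# 7/8 · (3,4)# 5/7 · (3,7)+ 1/3
Row 4: (4,1)# 5/5 · (4,2)# 8/8 · (4,3)# 8/8 · (4,4)# 7/7 · (4,5)# 6/6 · (4,6)# 5/6 · (4,7)# 3/4
Row 5: (5,1)# 5/5 · (5,2)# 8/8 · (5,3)# 8/8 · (5,4)# 7/7 · (5,5)# 7/7 · (5,6)# 7/7 · (5,7)# 5/5
Row 6: (6,1)# 3/3 · (6,2)# 5/5 · (6,3)# 5/5 · (6,4)# 4/4 · (6,6)# 4/4 · (6,7)# 3/3
The smallest same-type fraction is 1/3 at (3,7), which reduces to 1/3. Any threshold above that leaves this particle unsatisfied.

1/3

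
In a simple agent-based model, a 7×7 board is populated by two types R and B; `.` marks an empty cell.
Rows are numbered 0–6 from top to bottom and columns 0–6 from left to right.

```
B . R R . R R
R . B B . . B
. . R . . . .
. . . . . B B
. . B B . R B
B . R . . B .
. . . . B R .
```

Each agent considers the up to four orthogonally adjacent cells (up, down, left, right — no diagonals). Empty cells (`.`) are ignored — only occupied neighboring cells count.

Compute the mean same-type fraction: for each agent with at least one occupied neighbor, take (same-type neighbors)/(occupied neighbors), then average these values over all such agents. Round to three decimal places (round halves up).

0.342

Row 0: (0,0)B 0/1 · (0,2)R 1/2 · (0,3)R 1/2 · (0,5)R 1/1 · (0,6)R 1/2
Row 1: (1,0)R 0/1 · (1,2)B 1/3 · (1,3)B 1/2 · (1,6)B 0/1
Row 2: (2,2)R 0/1
Row 3: (3,5)B 1/2 · (3,6)B 2/2
Row 4: (4,2)B 1/2 · (4,3)B 1/1 · (4,5)R 0/3 · (4,6)B 1/2
Row 5: (5,0)B — no occupied neighbors · (5,2)R 0/1 · (5,5)B 0/2
Row 6: (6,4)B 0/1 · (6,5)R 0/2
Sum over 20 agents: 0/1 + 1/2 + 1/2 + 1/1 + 1/2 + 0/1 + 1/3 + 1/2 + 0/1 + 0/1 + 1/2 + 2/2 + 1/2 + 1/1 + 0/3 + 1/2 + 0/1 + 0/2 + 0/1 + 0/2 = 41/6; mean = 41/6 ÷ 20 = 41/120 = 0.341666… → 0.342.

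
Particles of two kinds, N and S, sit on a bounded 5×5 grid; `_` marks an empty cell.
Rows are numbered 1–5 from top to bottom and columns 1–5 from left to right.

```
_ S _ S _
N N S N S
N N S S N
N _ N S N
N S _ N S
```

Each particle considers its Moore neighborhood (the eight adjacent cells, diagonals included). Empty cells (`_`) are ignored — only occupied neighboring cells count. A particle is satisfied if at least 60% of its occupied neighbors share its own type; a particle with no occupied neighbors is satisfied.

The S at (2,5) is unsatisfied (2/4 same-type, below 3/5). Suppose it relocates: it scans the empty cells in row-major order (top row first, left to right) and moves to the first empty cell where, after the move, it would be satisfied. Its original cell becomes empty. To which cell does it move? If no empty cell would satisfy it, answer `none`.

Vacating (2,5). Empty cells in order:
  (1,1): 1/3 same-type → still unsatisfied.
  (1,3): 3/5 same-type → satisfied — stop here.

(1,3)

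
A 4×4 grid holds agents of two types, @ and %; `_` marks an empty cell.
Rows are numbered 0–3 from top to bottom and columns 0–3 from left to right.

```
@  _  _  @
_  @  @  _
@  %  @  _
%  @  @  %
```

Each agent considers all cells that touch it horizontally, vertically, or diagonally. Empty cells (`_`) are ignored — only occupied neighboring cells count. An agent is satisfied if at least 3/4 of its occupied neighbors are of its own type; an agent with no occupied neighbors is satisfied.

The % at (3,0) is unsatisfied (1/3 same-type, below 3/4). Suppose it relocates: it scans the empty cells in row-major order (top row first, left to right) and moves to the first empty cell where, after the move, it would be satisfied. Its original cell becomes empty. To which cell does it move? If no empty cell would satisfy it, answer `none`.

Vacating (3,0). Empty cells in order:
  (0,1): 0/3 same-type → still unsatisfied.
  (0,2): 0/3 same-type → still unsatisfied.
  (1,0): 1/4 same-type → still unsatisfied.
  (1,3): 0/3 same-type → still unsatisfied.
  (2,3): 1/4 same-type → still unsatisfied.

none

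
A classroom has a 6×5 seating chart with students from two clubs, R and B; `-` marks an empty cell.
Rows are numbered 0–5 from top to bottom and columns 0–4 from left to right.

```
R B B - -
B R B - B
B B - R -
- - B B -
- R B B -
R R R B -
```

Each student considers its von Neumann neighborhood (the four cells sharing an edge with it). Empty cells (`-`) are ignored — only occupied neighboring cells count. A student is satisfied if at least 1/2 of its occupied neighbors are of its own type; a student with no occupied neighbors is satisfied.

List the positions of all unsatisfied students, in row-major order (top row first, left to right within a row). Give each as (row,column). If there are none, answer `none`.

(0,0), (0,1), (1,0), (1,1), (2,3), (5,2)

(0,0)R 0/2 not
(0,1)B 1/3 not
(0,2)B 2/2 satisfied
(1,0)B 1/3 not
(1,1)R 0/4 not
(1,2)B 1/2 satisfied
(1,4)B 0/0 satisfied
(2,0)B 2/2 satisfied
(2,1)B 1/2 satisfied
(2,3)R 0/1 not
(3,2)B 2/2 satisfied
(3,3)B 2/3 satisfied
(4,1)R 1/2 satisfied
(4,2)B 2/4 satisfied
(4,3)B 3/3 satisfied
(5,0)R 1/1 satisfied
(5,1)R 3/3 satisfied
(5,2)R 1/3 not
(5,3)B 1/2 satisfied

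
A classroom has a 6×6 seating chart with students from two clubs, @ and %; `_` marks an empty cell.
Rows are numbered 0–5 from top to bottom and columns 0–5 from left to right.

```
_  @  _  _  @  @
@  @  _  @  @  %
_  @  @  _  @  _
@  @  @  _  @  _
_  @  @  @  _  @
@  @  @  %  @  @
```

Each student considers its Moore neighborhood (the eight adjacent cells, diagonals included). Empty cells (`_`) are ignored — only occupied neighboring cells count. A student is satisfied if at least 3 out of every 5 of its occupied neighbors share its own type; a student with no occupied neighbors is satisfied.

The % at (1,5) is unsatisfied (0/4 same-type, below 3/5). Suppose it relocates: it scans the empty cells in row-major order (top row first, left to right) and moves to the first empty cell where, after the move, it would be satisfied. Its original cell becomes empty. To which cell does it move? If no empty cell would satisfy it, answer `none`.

none

Vacating (1,5). Empty cells in order:
  (0,0): 0/3 same-type → still unsatisfied.
  (0,2): 0/3 same-type → still unsatisfied.
  (0,3): 0/3 same-type → still unsatisfied.
  (1,2): 0/5 same-type → still unsatisfied.
  (2,0): 0/5 same-type → still unsatisfied.
  (2,3): 0/6 same-type → still unsatisfied.
  (2,5): 0/3 same-type → still unsatisfied.
  (3,3): 0/6 same-type → still unsatisfied.
  (3,5): 0/3 same-type → still unsatisfied.
  (4,0): 0/5 same-type → still unsatisfied.
  (4,4): 1/6 same-type → still unsatisfied.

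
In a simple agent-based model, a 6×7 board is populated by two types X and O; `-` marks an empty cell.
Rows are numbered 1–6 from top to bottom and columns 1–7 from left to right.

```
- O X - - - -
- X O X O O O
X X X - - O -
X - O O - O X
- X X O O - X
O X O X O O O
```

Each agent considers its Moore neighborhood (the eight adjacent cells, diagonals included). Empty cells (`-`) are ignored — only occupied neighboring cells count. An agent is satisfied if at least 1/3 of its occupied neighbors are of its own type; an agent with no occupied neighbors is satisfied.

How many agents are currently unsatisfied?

5

(1,2)O 1/3 ok
(1,3)X 2/4 ok
(2,2)X 4/6 ok
(2,3)O 1/6 unhappy
(2,4)X 2/4 ok
(2,5)O 2/3 ok
(2,6)O 3/3 ok
(2,7)O 2/2 ok
(3,1)X 3/3 ok
(3,2)X 4/6 ok
(3,3)X 3/6 ok
(3,6)O 4/5 ok
(4,1)X 3/3 ok
(4,3)O 2/6 ok
(4,4)O 3/5 ok
(4,6)O 2/4 ok
(4,7)X 1/3 ok
(5,2)X 3/6 ok
(5,3)X 3/7 ok
(5,4)O 5/7 ok
(5,5)O 5/6 ok
(5,7)X 1/4 unhappy
(6,1)O 0/2 unhappy
(6,2)X 2/4 ok
(6,3)O 1/5 unhappy
(6,4)X 1/5 unhappy
(6,5)O 3/4 ok
(6,6)O 3/4 ok
(6,7)O 1/2 ok
Unsatisfied: (2,3), (5,7), (6,1), (6,3), (6,4) — 5 in total.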